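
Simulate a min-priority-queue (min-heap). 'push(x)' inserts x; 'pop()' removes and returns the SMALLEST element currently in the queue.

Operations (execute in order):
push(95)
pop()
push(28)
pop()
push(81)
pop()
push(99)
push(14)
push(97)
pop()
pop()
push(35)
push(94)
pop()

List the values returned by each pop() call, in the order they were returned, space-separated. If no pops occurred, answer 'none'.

push(95): heap contents = [95]
pop() → 95: heap contents = []
push(28): heap contents = [28]
pop() → 28: heap contents = []
push(81): heap contents = [81]
pop() → 81: heap contents = []
push(99): heap contents = [99]
push(14): heap contents = [14, 99]
push(97): heap contents = [14, 97, 99]
pop() → 14: heap contents = [97, 99]
pop() → 97: heap contents = [99]
push(35): heap contents = [35, 99]
push(94): heap contents = [35, 94, 99]
pop() → 35: heap contents = [94, 99]

Answer: 95 28 81 14 97 35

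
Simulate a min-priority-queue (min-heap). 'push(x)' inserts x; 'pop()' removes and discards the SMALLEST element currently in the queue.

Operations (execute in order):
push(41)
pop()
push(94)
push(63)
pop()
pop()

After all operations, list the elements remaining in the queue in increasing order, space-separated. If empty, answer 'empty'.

Answer: empty

Derivation:
push(41): heap contents = [41]
pop() → 41: heap contents = []
push(94): heap contents = [94]
push(63): heap contents = [63, 94]
pop() → 63: heap contents = [94]
pop() → 94: heap contents = []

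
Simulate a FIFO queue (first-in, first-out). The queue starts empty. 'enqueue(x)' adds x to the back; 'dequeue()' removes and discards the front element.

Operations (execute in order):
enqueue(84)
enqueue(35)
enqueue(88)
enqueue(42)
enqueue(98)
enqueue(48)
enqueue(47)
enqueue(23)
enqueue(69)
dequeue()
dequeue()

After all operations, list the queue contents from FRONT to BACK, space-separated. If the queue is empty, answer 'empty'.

enqueue(84): [84]
enqueue(35): [84, 35]
enqueue(88): [84, 35, 88]
enqueue(42): [84, 35, 88, 42]
enqueue(98): [84, 35, 88, 42, 98]
enqueue(48): [84, 35, 88, 42, 98, 48]
enqueue(47): [84, 35, 88, 42, 98, 48, 47]
enqueue(23): [84, 35, 88, 42, 98, 48, 47, 23]
enqueue(69): [84, 35, 88, 42, 98, 48, 47, 23, 69]
dequeue(): [35, 88, 42, 98, 48, 47, 23, 69]
dequeue(): [88, 42, 98, 48, 47, 23, 69]

Answer: 88 42 98 48 47 23 69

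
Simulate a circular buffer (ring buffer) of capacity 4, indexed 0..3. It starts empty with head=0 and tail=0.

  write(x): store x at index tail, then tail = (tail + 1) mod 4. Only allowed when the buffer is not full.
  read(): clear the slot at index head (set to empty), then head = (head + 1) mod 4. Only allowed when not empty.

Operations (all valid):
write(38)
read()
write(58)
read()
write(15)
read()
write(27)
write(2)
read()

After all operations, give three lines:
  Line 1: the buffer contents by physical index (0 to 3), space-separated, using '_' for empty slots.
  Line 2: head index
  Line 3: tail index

write(38): buf=[38 _ _ _], head=0, tail=1, size=1
read(): buf=[_ _ _ _], head=1, tail=1, size=0
write(58): buf=[_ 58 _ _], head=1, tail=2, size=1
read(): buf=[_ _ _ _], head=2, tail=2, size=0
write(15): buf=[_ _ 15 _], head=2, tail=3, size=1
read(): buf=[_ _ _ _], head=3, tail=3, size=0
write(27): buf=[_ _ _ 27], head=3, tail=0, size=1
write(2): buf=[2 _ _ 27], head=3, tail=1, size=2
read(): buf=[2 _ _ _], head=0, tail=1, size=1

Answer: 2 _ _ _
0
1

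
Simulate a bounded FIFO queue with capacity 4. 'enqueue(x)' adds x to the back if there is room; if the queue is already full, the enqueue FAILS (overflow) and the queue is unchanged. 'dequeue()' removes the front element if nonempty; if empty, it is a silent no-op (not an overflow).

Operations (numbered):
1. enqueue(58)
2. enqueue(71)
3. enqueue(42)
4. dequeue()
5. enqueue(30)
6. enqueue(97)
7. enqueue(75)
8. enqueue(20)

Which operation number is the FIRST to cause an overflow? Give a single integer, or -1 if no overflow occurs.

Answer: 7

Derivation:
1. enqueue(58): size=1
2. enqueue(71): size=2
3. enqueue(42): size=3
4. dequeue(): size=2
5. enqueue(30): size=3
6. enqueue(97): size=4
7. enqueue(75): size=4=cap → OVERFLOW (fail)
8. enqueue(20): size=4=cap → OVERFLOW (fail)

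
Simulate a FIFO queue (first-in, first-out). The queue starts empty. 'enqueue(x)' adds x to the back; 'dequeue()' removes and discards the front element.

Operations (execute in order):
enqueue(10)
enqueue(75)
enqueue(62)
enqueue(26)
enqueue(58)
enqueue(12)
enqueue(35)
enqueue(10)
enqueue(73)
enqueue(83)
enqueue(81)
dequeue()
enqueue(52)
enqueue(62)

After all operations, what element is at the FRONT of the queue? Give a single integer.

Answer: 75

Derivation:
enqueue(10): queue = [10]
enqueue(75): queue = [10, 75]
enqueue(62): queue = [10, 75, 62]
enqueue(26): queue = [10, 75, 62, 26]
enqueue(58): queue = [10, 75, 62, 26, 58]
enqueue(12): queue = [10, 75, 62, 26, 58, 12]
enqueue(35): queue = [10, 75, 62, 26, 58, 12, 35]
enqueue(10): queue = [10, 75, 62, 26, 58, 12, 35, 10]
enqueue(73): queue = [10, 75, 62, 26, 58, 12, 35, 10, 73]
enqueue(83): queue = [10, 75, 62, 26, 58, 12, 35, 10, 73, 83]
enqueue(81): queue = [10, 75, 62, 26, 58, 12, 35, 10, 73, 83, 81]
dequeue(): queue = [75, 62, 26, 58, 12, 35, 10, 73, 83, 81]
enqueue(52): queue = [75, 62, 26, 58, 12, 35, 10, 73, 83, 81, 52]
enqueue(62): queue = [75, 62, 26, 58, 12, 35, 10, 73, 83, 81, 52, 62]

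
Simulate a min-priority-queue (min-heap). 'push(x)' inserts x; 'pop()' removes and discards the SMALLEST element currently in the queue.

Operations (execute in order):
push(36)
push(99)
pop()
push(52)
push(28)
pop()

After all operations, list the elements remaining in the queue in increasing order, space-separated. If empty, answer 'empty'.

push(36): heap contents = [36]
push(99): heap contents = [36, 99]
pop() → 36: heap contents = [99]
push(52): heap contents = [52, 99]
push(28): heap contents = [28, 52, 99]
pop() → 28: heap contents = [52, 99]

Answer: 52 99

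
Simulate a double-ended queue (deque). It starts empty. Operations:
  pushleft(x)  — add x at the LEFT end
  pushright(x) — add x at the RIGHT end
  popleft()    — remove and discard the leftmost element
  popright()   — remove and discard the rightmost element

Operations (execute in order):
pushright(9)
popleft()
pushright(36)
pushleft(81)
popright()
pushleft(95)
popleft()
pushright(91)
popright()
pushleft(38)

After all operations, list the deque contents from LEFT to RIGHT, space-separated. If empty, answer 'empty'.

pushright(9): [9]
popleft(): []
pushright(36): [36]
pushleft(81): [81, 36]
popright(): [81]
pushleft(95): [95, 81]
popleft(): [81]
pushright(91): [81, 91]
popright(): [81]
pushleft(38): [38, 81]

Answer: 38 81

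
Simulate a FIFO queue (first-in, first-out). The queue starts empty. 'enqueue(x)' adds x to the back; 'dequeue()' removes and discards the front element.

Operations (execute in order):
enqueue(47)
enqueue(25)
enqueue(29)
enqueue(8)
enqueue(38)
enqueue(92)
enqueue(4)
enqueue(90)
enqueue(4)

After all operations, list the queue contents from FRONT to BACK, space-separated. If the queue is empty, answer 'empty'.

Answer: 47 25 29 8 38 92 4 90 4

Derivation:
enqueue(47): [47]
enqueue(25): [47, 25]
enqueue(29): [47, 25, 29]
enqueue(8): [47, 25, 29, 8]
enqueue(38): [47, 25, 29, 8, 38]
enqueue(92): [47, 25, 29, 8, 38, 92]
enqueue(4): [47, 25, 29, 8, 38, 92, 4]
enqueue(90): [47, 25, 29, 8, 38, 92, 4, 90]
enqueue(4): [47, 25, 29, 8, 38, 92, 4, 90, 4]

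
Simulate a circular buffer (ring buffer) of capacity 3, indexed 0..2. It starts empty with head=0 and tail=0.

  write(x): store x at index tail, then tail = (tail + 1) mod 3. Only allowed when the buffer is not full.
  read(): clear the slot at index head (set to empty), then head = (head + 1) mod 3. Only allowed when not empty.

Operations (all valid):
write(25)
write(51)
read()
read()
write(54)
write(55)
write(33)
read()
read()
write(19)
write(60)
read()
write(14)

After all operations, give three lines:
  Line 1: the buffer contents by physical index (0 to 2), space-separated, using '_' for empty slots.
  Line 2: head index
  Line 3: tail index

write(25): buf=[25 _ _], head=0, tail=1, size=1
write(51): buf=[25 51 _], head=0, tail=2, size=2
read(): buf=[_ 51 _], head=1, tail=2, size=1
read(): buf=[_ _ _], head=2, tail=2, size=0
write(54): buf=[_ _ 54], head=2, tail=0, size=1
write(55): buf=[55 _ 54], head=2, tail=1, size=2
write(33): buf=[55 33 54], head=2, tail=2, size=3
read(): buf=[55 33 _], head=0, tail=2, size=2
read(): buf=[_ 33 _], head=1, tail=2, size=1
write(19): buf=[_ 33 19], head=1, tail=0, size=2
write(60): buf=[60 33 19], head=1, tail=1, size=3
read(): buf=[60 _ 19], head=2, tail=1, size=2
write(14): buf=[60 14 19], head=2, tail=2, size=3

Answer: 60 14 19
2
2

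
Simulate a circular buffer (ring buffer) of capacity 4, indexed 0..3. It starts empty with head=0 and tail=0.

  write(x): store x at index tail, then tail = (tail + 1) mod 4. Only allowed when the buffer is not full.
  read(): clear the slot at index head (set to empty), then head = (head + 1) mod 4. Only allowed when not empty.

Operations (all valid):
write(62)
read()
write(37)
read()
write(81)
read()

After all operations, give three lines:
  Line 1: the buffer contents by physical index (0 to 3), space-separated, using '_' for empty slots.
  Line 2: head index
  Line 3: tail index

Answer: _ _ _ _
3
3

Derivation:
write(62): buf=[62 _ _ _], head=0, tail=1, size=1
read(): buf=[_ _ _ _], head=1, tail=1, size=0
write(37): buf=[_ 37 _ _], head=1, tail=2, size=1
read(): buf=[_ _ _ _], head=2, tail=2, size=0
write(81): buf=[_ _ 81 _], head=2, tail=3, size=1
read(): buf=[_ _ _ _], head=3, tail=3, size=0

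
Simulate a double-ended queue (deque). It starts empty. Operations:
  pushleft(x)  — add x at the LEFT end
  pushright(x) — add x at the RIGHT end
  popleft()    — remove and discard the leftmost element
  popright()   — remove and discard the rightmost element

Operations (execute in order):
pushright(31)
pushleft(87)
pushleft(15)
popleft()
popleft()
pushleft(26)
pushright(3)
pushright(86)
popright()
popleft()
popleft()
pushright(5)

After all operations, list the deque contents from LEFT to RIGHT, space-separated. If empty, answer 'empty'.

pushright(31): [31]
pushleft(87): [87, 31]
pushleft(15): [15, 87, 31]
popleft(): [87, 31]
popleft(): [31]
pushleft(26): [26, 31]
pushright(3): [26, 31, 3]
pushright(86): [26, 31, 3, 86]
popright(): [26, 31, 3]
popleft(): [31, 3]
popleft(): [3]
pushright(5): [3, 5]

Answer: 3 5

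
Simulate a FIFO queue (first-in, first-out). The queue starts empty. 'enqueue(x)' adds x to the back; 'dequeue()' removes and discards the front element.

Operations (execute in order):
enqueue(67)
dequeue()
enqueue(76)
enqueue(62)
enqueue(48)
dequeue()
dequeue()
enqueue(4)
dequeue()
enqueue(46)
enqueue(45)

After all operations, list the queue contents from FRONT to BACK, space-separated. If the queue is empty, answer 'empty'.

Answer: 4 46 45

Derivation:
enqueue(67): [67]
dequeue(): []
enqueue(76): [76]
enqueue(62): [76, 62]
enqueue(48): [76, 62, 48]
dequeue(): [62, 48]
dequeue(): [48]
enqueue(4): [48, 4]
dequeue(): [4]
enqueue(46): [4, 46]
enqueue(45): [4, 46, 45]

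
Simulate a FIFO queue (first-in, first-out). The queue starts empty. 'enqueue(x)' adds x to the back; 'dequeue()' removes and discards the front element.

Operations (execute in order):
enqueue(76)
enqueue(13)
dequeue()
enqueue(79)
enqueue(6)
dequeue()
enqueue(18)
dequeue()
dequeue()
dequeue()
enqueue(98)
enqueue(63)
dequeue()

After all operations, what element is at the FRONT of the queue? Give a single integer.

Answer: 63

Derivation:
enqueue(76): queue = [76]
enqueue(13): queue = [76, 13]
dequeue(): queue = [13]
enqueue(79): queue = [13, 79]
enqueue(6): queue = [13, 79, 6]
dequeue(): queue = [79, 6]
enqueue(18): queue = [79, 6, 18]
dequeue(): queue = [6, 18]
dequeue(): queue = [18]
dequeue(): queue = []
enqueue(98): queue = [98]
enqueue(63): queue = [98, 63]
dequeue(): queue = [63]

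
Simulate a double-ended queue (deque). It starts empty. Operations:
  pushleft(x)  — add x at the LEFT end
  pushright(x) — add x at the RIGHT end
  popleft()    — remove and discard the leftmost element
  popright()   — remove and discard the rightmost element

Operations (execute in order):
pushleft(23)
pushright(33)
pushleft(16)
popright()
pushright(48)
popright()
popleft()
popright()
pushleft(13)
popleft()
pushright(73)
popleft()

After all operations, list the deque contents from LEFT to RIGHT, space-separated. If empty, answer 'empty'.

pushleft(23): [23]
pushright(33): [23, 33]
pushleft(16): [16, 23, 33]
popright(): [16, 23]
pushright(48): [16, 23, 48]
popright(): [16, 23]
popleft(): [23]
popright(): []
pushleft(13): [13]
popleft(): []
pushright(73): [73]
popleft(): []

Answer: empty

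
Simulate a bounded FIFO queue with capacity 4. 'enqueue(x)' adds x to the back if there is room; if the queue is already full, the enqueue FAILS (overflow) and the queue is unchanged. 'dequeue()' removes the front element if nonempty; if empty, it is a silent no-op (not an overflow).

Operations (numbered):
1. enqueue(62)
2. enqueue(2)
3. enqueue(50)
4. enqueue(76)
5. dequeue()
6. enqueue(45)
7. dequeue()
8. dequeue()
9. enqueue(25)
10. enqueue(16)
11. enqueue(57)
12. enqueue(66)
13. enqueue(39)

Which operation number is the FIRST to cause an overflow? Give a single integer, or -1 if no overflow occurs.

Answer: 11

Derivation:
1. enqueue(62): size=1
2. enqueue(2): size=2
3. enqueue(50): size=3
4. enqueue(76): size=4
5. dequeue(): size=3
6. enqueue(45): size=4
7. dequeue(): size=3
8. dequeue(): size=2
9. enqueue(25): size=3
10. enqueue(16): size=4
11. enqueue(57): size=4=cap → OVERFLOW (fail)
12. enqueue(66): size=4=cap → OVERFLOW (fail)
13. enqueue(39): size=4=cap → OVERFLOW (fail)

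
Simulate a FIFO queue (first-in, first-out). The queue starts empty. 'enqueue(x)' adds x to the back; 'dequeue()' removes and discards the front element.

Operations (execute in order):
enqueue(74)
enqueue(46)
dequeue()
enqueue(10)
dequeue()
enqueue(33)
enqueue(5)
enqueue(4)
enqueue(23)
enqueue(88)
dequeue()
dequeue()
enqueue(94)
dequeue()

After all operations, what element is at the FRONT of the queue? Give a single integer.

enqueue(74): queue = [74]
enqueue(46): queue = [74, 46]
dequeue(): queue = [46]
enqueue(10): queue = [46, 10]
dequeue(): queue = [10]
enqueue(33): queue = [10, 33]
enqueue(5): queue = [10, 33, 5]
enqueue(4): queue = [10, 33, 5, 4]
enqueue(23): queue = [10, 33, 5, 4, 23]
enqueue(88): queue = [10, 33, 5, 4, 23, 88]
dequeue(): queue = [33, 5, 4, 23, 88]
dequeue(): queue = [5, 4, 23, 88]
enqueue(94): queue = [5, 4, 23, 88, 94]
dequeue(): queue = [4, 23, 88, 94]

Answer: 4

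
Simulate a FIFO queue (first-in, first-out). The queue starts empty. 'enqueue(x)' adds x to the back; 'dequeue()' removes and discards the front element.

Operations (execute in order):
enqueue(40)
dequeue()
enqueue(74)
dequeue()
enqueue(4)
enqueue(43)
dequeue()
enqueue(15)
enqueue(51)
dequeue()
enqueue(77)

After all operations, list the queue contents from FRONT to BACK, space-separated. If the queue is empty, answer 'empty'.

Answer: 15 51 77

Derivation:
enqueue(40): [40]
dequeue(): []
enqueue(74): [74]
dequeue(): []
enqueue(4): [4]
enqueue(43): [4, 43]
dequeue(): [43]
enqueue(15): [43, 15]
enqueue(51): [43, 15, 51]
dequeue(): [15, 51]
enqueue(77): [15, 51, 77]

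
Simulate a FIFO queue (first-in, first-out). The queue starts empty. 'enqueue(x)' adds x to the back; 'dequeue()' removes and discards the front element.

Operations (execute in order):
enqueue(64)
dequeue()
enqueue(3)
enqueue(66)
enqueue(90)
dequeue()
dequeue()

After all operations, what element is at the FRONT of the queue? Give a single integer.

enqueue(64): queue = [64]
dequeue(): queue = []
enqueue(3): queue = [3]
enqueue(66): queue = [3, 66]
enqueue(90): queue = [3, 66, 90]
dequeue(): queue = [66, 90]
dequeue(): queue = [90]

Answer: 90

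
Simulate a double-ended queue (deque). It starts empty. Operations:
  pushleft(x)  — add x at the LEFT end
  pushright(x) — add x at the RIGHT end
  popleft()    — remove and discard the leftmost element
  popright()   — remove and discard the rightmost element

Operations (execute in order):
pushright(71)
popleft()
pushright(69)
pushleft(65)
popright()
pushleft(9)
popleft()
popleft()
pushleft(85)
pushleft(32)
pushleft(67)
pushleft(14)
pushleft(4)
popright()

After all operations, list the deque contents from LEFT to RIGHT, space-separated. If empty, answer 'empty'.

Answer: 4 14 67 32

Derivation:
pushright(71): [71]
popleft(): []
pushright(69): [69]
pushleft(65): [65, 69]
popright(): [65]
pushleft(9): [9, 65]
popleft(): [65]
popleft(): []
pushleft(85): [85]
pushleft(32): [32, 85]
pushleft(67): [67, 32, 85]
pushleft(14): [14, 67, 32, 85]
pushleft(4): [4, 14, 67, 32, 85]
popright(): [4, 14, 67, 32]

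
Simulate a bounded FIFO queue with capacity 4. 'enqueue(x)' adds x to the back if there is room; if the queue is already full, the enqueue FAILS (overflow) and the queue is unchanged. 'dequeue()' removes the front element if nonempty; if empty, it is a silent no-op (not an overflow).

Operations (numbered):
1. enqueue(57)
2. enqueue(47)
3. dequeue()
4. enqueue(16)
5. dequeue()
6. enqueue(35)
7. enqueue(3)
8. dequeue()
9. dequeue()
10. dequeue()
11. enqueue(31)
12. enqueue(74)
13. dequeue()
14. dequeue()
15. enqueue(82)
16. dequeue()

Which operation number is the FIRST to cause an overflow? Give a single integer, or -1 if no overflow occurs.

Answer: -1

Derivation:
1. enqueue(57): size=1
2. enqueue(47): size=2
3. dequeue(): size=1
4. enqueue(16): size=2
5. dequeue(): size=1
6. enqueue(35): size=2
7. enqueue(3): size=3
8. dequeue(): size=2
9. dequeue(): size=1
10. dequeue(): size=0
11. enqueue(31): size=1
12. enqueue(74): size=2
13. dequeue(): size=1
14. dequeue(): size=0
15. enqueue(82): size=1
16. dequeue(): size=0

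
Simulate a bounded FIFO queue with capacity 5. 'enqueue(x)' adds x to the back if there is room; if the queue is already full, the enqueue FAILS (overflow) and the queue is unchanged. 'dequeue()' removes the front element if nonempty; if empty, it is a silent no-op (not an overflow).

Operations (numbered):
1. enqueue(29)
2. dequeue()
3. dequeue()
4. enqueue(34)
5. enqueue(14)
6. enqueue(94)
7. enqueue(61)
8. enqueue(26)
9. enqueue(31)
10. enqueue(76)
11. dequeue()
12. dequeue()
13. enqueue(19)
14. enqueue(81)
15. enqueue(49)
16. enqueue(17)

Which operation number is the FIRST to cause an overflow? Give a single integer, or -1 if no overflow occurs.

1. enqueue(29): size=1
2. dequeue(): size=0
3. dequeue(): empty, no-op, size=0
4. enqueue(34): size=1
5. enqueue(14): size=2
6. enqueue(94): size=3
7. enqueue(61): size=4
8. enqueue(26): size=5
9. enqueue(31): size=5=cap → OVERFLOW (fail)
10. enqueue(76): size=5=cap → OVERFLOW (fail)
11. dequeue(): size=4
12. dequeue(): size=3
13. enqueue(19): size=4
14. enqueue(81): size=5
15. enqueue(49): size=5=cap → OVERFLOW (fail)
16. enqueue(17): size=5=cap → OVERFLOW (fail)

Answer: 9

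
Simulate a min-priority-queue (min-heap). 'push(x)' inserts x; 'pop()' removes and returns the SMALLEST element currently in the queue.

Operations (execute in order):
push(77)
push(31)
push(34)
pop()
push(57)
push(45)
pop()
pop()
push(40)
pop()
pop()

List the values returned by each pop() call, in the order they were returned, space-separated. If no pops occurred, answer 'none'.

Answer: 31 34 45 40 57

Derivation:
push(77): heap contents = [77]
push(31): heap contents = [31, 77]
push(34): heap contents = [31, 34, 77]
pop() → 31: heap contents = [34, 77]
push(57): heap contents = [34, 57, 77]
push(45): heap contents = [34, 45, 57, 77]
pop() → 34: heap contents = [45, 57, 77]
pop() → 45: heap contents = [57, 77]
push(40): heap contents = [40, 57, 77]
pop() → 40: heap contents = [57, 77]
pop() → 57: heap contents = [77]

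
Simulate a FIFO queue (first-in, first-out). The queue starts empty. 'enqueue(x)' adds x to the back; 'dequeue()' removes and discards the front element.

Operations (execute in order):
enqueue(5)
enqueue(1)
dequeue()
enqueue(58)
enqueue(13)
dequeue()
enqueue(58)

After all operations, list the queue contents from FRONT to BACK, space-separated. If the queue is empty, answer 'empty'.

Answer: 58 13 58

Derivation:
enqueue(5): [5]
enqueue(1): [5, 1]
dequeue(): [1]
enqueue(58): [1, 58]
enqueue(13): [1, 58, 13]
dequeue(): [58, 13]
enqueue(58): [58, 13, 58]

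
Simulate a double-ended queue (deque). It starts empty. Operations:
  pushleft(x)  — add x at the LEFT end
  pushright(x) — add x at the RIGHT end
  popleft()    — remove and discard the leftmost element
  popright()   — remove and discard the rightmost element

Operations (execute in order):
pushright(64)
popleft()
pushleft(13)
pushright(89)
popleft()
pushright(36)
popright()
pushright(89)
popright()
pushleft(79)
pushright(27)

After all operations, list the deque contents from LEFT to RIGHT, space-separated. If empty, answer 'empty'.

pushright(64): [64]
popleft(): []
pushleft(13): [13]
pushright(89): [13, 89]
popleft(): [89]
pushright(36): [89, 36]
popright(): [89]
pushright(89): [89, 89]
popright(): [89]
pushleft(79): [79, 89]
pushright(27): [79, 89, 27]

Answer: 79 89 27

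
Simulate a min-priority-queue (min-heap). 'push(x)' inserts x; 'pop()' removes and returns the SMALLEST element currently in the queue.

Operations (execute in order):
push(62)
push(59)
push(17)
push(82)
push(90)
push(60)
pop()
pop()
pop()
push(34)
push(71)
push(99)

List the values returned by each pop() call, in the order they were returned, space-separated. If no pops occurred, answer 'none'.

push(62): heap contents = [62]
push(59): heap contents = [59, 62]
push(17): heap contents = [17, 59, 62]
push(82): heap contents = [17, 59, 62, 82]
push(90): heap contents = [17, 59, 62, 82, 90]
push(60): heap contents = [17, 59, 60, 62, 82, 90]
pop() → 17: heap contents = [59, 60, 62, 82, 90]
pop() → 59: heap contents = [60, 62, 82, 90]
pop() → 60: heap contents = [62, 82, 90]
push(34): heap contents = [34, 62, 82, 90]
push(71): heap contents = [34, 62, 71, 82, 90]
push(99): heap contents = [34, 62, 71, 82, 90, 99]

Answer: 17 59 60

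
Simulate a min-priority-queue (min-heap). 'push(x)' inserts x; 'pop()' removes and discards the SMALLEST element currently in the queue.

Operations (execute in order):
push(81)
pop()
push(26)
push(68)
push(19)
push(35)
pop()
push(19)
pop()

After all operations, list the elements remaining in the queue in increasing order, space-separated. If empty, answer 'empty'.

Answer: 26 35 68

Derivation:
push(81): heap contents = [81]
pop() → 81: heap contents = []
push(26): heap contents = [26]
push(68): heap contents = [26, 68]
push(19): heap contents = [19, 26, 68]
push(35): heap contents = [19, 26, 35, 68]
pop() → 19: heap contents = [26, 35, 68]
push(19): heap contents = [19, 26, 35, 68]
pop() → 19: heap contents = [26, 35, 68]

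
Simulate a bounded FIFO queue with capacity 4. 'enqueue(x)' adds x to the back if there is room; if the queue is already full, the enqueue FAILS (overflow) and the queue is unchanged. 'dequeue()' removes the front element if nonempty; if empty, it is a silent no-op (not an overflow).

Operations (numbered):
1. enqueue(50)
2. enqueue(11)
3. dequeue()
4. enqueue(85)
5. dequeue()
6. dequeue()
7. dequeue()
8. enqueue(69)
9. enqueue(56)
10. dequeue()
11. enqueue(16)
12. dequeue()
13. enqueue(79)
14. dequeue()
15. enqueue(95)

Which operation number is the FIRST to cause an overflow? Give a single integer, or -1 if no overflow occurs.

Answer: -1

Derivation:
1. enqueue(50): size=1
2. enqueue(11): size=2
3. dequeue(): size=1
4. enqueue(85): size=2
5. dequeue(): size=1
6. dequeue(): size=0
7. dequeue(): empty, no-op, size=0
8. enqueue(69): size=1
9. enqueue(56): size=2
10. dequeue(): size=1
11. enqueue(16): size=2
12. dequeue(): size=1
13. enqueue(79): size=2
14. dequeue(): size=1
15. enqueue(95): size=2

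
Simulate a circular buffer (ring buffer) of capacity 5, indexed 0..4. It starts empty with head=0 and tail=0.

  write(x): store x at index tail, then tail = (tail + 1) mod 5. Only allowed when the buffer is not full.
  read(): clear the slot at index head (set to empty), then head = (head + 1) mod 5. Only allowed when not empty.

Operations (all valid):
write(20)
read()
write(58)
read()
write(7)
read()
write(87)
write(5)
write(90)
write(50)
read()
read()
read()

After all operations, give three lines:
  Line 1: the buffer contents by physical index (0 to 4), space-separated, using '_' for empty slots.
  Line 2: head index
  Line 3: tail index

Answer: _ 50 _ _ _
1
2

Derivation:
write(20): buf=[20 _ _ _ _], head=0, tail=1, size=1
read(): buf=[_ _ _ _ _], head=1, tail=1, size=0
write(58): buf=[_ 58 _ _ _], head=1, tail=2, size=1
read(): buf=[_ _ _ _ _], head=2, tail=2, size=0
write(7): buf=[_ _ 7 _ _], head=2, tail=3, size=1
read(): buf=[_ _ _ _ _], head=3, tail=3, size=0
write(87): buf=[_ _ _ 87 _], head=3, tail=4, size=1
write(5): buf=[_ _ _ 87 5], head=3, tail=0, size=2
write(90): buf=[90 _ _ 87 5], head=3, tail=1, size=3
write(50): buf=[90 50 _ 87 5], head=3, tail=2, size=4
read(): buf=[90 50 _ _ 5], head=4, tail=2, size=3
read(): buf=[90 50 _ _ _], head=0, tail=2, size=2
read(): buf=[_ 50 _ _ _], head=1, tail=2, size=1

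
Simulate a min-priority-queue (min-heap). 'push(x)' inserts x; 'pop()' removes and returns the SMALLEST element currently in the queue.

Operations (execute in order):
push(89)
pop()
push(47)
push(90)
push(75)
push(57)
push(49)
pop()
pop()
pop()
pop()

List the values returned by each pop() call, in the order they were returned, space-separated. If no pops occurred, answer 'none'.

Answer: 89 47 49 57 75

Derivation:
push(89): heap contents = [89]
pop() → 89: heap contents = []
push(47): heap contents = [47]
push(90): heap contents = [47, 90]
push(75): heap contents = [47, 75, 90]
push(57): heap contents = [47, 57, 75, 90]
push(49): heap contents = [47, 49, 57, 75, 90]
pop() → 47: heap contents = [49, 57, 75, 90]
pop() → 49: heap contents = [57, 75, 90]
pop() → 57: heap contents = [75, 90]
pop() → 75: heap contents = [90]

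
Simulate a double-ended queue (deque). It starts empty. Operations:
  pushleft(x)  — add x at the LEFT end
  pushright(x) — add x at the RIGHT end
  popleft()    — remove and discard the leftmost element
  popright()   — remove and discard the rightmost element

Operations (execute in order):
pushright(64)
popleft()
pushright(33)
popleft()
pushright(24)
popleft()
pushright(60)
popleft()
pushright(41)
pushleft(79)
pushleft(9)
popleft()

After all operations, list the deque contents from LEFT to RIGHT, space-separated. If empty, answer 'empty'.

pushright(64): [64]
popleft(): []
pushright(33): [33]
popleft(): []
pushright(24): [24]
popleft(): []
pushright(60): [60]
popleft(): []
pushright(41): [41]
pushleft(79): [79, 41]
pushleft(9): [9, 79, 41]
popleft(): [79, 41]

Answer: 79 41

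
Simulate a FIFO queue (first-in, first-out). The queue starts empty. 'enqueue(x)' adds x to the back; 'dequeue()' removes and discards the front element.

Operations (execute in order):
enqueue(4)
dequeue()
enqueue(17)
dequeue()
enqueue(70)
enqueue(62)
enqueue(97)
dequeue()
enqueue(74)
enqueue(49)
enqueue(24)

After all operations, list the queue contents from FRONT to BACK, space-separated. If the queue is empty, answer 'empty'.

enqueue(4): [4]
dequeue(): []
enqueue(17): [17]
dequeue(): []
enqueue(70): [70]
enqueue(62): [70, 62]
enqueue(97): [70, 62, 97]
dequeue(): [62, 97]
enqueue(74): [62, 97, 74]
enqueue(49): [62, 97, 74, 49]
enqueue(24): [62, 97, 74, 49, 24]

Answer: 62 97 74 49 24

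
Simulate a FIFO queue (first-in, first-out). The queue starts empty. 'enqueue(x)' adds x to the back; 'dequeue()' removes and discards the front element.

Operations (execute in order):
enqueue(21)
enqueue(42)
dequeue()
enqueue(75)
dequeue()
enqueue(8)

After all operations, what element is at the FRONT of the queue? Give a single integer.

Answer: 75

Derivation:
enqueue(21): queue = [21]
enqueue(42): queue = [21, 42]
dequeue(): queue = [42]
enqueue(75): queue = [42, 75]
dequeue(): queue = [75]
enqueue(8): queue = [75, 8]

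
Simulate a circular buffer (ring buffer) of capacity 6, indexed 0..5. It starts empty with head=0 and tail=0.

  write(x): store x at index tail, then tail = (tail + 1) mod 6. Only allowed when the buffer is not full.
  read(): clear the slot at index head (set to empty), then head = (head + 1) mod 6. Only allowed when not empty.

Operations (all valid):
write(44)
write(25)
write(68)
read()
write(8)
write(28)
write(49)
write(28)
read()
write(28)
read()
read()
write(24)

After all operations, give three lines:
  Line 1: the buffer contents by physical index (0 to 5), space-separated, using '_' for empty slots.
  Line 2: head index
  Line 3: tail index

write(44): buf=[44 _ _ _ _ _], head=0, tail=1, size=1
write(25): buf=[44 25 _ _ _ _], head=0, tail=2, size=2
write(68): buf=[44 25 68 _ _ _], head=0, tail=3, size=3
read(): buf=[_ 25 68 _ _ _], head=1, tail=3, size=2
write(8): buf=[_ 25 68 8 _ _], head=1, tail=4, size=3
write(28): buf=[_ 25 68 8 28 _], head=1, tail=5, size=4
write(49): buf=[_ 25 68 8 28 49], head=1, tail=0, size=5
write(28): buf=[28 25 68 8 28 49], head=1, tail=1, size=6
read(): buf=[28 _ 68 8 28 49], head=2, tail=1, size=5
write(28): buf=[28 28 68 8 28 49], head=2, tail=2, size=6
read(): buf=[28 28 _ 8 28 49], head=3, tail=2, size=5
read(): buf=[28 28 _ _ 28 49], head=4, tail=2, size=4
write(24): buf=[28 28 24 _ 28 49], head=4, tail=3, size=5

Answer: 28 28 24 _ 28 49
4
3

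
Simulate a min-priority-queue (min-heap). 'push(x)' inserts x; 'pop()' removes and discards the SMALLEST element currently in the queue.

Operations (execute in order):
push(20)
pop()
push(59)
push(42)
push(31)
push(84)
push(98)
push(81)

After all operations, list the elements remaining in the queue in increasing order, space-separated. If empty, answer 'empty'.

push(20): heap contents = [20]
pop() → 20: heap contents = []
push(59): heap contents = [59]
push(42): heap contents = [42, 59]
push(31): heap contents = [31, 42, 59]
push(84): heap contents = [31, 42, 59, 84]
push(98): heap contents = [31, 42, 59, 84, 98]
push(81): heap contents = [31, 42, 59, 81, 84, 98]

Answer: 31 42 59 81 84 98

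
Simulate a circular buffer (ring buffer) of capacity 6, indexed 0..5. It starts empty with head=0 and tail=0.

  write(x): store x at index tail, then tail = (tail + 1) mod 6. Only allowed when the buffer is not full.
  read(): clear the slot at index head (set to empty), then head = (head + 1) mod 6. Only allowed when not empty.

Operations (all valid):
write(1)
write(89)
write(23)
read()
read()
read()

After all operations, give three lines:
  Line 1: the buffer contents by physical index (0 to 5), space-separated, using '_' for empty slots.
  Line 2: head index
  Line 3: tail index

Answer: _ _ _ _ _ _
3
3

Derivation:
write(1): buf=[1 _ _ _ _ _], head=0, tail=1, size=1
write(89): buf=[1 89 _ _ _ _], head=0, tail=2, size=2
write(23): buf=[1 89 23 _ _ _], head=0, tail=3, size=3
read(): buf=[_ 89 23 _ _ _], head=1, tail=3, size=2
read(): buf=[_ _ 23 _ _ _], head=2, tail=3, size=1
read(): buf=[_ _ _ _ _ _], head=3, tail=3, size=0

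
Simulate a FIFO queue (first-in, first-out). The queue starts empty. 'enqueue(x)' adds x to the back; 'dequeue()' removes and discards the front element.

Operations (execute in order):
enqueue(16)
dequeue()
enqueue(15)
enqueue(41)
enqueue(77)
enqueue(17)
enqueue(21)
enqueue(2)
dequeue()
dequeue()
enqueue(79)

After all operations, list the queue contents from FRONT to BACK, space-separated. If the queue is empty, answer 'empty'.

Answer: 77 17 21 2 79

Derivation:
enqueue(16): [16]
dequeue(): []
enqueue(15): [15]
enqueue(41): [15, 41]
enqueue(77): [15, 41, 77]
enqueue(17): [15, 41, 77, 17]
enqueue(21): [15, 41, 77, 17, 21]
enqueue(2): [15, 41, 77, 17, 21, 2]
dequeue(): [41, 77, 17, 21, 2]
dequeue(): [77, 17, 21, 2]
enqueue(79): [77, 17, 21, 2, 79]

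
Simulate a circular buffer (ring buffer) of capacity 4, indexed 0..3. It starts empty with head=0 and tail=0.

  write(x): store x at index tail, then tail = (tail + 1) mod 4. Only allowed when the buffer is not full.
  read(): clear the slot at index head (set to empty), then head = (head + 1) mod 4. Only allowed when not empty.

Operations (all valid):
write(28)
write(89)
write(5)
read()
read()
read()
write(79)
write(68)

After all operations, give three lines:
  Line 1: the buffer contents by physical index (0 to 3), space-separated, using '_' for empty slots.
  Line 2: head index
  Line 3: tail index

write(28): buf=[28 _ _ _], head=0, tail=1, size=1
write(89): buf=[28 89 _ _], head=0, tail=2, size=2
write(5): buf=[28 89 5 _], head=0, tail=3, size=3
read(): buf=[_ 89 5 _], head=1, tail=3, size=2
read(): buf=[_ _ 5 _], head=2, tail=3, size=1
read(): buf=[_ _ _ _], head=3, tail=3, size=0
write(79): buf=[_ _ _ 79], head=3, tail=0, size=1
write(68): buf=[68 _ _ 79], head=3, tail=1, size=2

Answer: 68 _ _ 79
3
1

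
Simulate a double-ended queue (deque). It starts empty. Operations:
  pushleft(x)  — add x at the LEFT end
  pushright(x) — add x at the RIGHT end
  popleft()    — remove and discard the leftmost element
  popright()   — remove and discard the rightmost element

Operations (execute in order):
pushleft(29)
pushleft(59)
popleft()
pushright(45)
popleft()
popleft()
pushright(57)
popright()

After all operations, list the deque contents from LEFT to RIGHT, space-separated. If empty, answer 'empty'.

pushleft(29): [29]
pushleft(59): [59, 29]
popleft(): [29]
pushright(45): [29, 45]
popleft(): [45]
popleft(): []
pushright(57): [57]
popright(): []

Answer: empty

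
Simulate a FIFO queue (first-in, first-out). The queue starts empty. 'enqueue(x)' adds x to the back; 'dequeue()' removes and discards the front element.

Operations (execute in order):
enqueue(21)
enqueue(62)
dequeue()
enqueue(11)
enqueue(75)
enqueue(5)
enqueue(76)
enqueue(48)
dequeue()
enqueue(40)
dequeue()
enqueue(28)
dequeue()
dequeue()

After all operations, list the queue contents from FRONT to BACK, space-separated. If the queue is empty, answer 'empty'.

Answer: 76 48 40 28

Derivation:
enqueue(21): [21]
enqueue(62): [21, 62]
dequeue(): [62]
enqueue(11): [62, 11]
enqueue(75): [62, 11, 75]
enqueue(5): [62, 11, 75, 5]
enqueue(76): [62, 11, 75, 5, 76]
enqueue(48): [62, 11, 75, 5, 76, 48]
dequeue(): [11, 75, 5, 76, 48]
enqueue(40): [11, 75, 5, 76, 48, 40]
dequeue(): [75, 5, 76, 48, 40]
enqueue(28): [75, 5, 76, 48, 40, 28]
dequeue(): [5, 76, 48, 40, 28]
dequeue(): [76, 48, 40, 28]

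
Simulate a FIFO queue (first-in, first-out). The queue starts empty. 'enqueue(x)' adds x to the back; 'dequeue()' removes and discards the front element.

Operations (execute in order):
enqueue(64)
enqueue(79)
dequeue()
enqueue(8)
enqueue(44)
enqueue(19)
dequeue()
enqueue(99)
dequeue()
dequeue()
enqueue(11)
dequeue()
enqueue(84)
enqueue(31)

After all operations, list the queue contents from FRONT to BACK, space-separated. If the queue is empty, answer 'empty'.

Answer: 99 11 84 31

Derivation:
enqueue(64): [64]
enqueue(79): [64, 79]
dequeue(): [79]
enqueue(8): [79, 8]
enqueue(44): [79, 8, 44]
enqueue(19): [79, 8, 44, 19]
dequeue(): [8, 44, 19]
enqueue(99): [8, 44, 19, 99]
dequeue(): [44, 19, 99]
dequeue(): [19, 99]
enqueue(11): [19, 99, 11]
dequeue(): [99, 11]
enqueue(84): [99, 11, 84]
enqueue(31): [99, 11, 84, 31]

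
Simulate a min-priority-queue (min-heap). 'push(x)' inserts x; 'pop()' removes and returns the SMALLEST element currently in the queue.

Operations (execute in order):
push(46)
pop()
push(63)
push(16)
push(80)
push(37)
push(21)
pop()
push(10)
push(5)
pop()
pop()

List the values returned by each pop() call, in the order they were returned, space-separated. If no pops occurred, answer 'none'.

Answer: 46 16 5 10

Derivation:
push(46): heap contents = [46]
pop() → 46: heap contents = []
push(63): heap contents = [63]
push(16): heap contents = [16, 63]
push(80): heap contents = [16, 63, 80]
push(37): heap contents = [16, 37, 63, 80]
push(21): heap contents = [16, 21, 37, 63, 80]
pop() → 16: heap contents = [21, 37, 63, 80]
push(10): heap contents = [10, 21, 37, 63, 80]
push(5): heap contents = [5, 10, 21, 37, 63, 80]
pop() → 5: heap contents = [10, 21, 37, 63, 80]
pop() → 10: heap contents = [21, 37, 63, 80]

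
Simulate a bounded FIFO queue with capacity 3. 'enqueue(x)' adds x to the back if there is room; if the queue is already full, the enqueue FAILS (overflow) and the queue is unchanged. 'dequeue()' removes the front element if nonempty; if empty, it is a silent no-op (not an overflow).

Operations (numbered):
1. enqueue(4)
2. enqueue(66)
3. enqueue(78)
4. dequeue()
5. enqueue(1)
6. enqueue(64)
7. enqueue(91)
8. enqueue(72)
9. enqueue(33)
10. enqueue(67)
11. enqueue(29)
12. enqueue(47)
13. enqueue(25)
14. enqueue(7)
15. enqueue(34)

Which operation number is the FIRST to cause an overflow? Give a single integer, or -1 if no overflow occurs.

Answer: 6

Derivation:
1. enqueue(4): size=1
2. enqueue(66): size=2
3. enqueue(78): size=3
4. dequeue(): size=2
5. enqueue(1): size=3
6. enqueue(64): size=3=cap → OVERFLOW (fail)
7. enqueue(91): size=3=cap → OVERFLOW (fail)
8. enqueue(72): size=3=cap → OVERFLOW (fail)
9. enqueue(33): size=3=cap → OVERFLOW (fail)
10. enqueue(67): size=3=cap → OVERFLOW (fail)
11. enqueue(29): size=3=cap → OVERFLOW (fail)
12. enqueue(47): size=3=cap → OVERFLOW (fail)
13. enqueue(25): size=3=cap → OVERFLOW (fail)
14. enqueue(7): size=3=cap → OVERFLOW (fail)
15. enqueue(34): size=3=cap → OVERFLOW (fail)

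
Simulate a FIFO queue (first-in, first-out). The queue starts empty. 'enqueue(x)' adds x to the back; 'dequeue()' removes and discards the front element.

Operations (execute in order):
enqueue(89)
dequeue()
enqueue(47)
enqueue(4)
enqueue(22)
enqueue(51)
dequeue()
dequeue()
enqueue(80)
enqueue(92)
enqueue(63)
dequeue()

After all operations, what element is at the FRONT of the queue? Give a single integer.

enqueue(89): queue = [89]
dequeue(): queue = []
enqueue(47): queue = [47]
enqueue(4): queue = [47, 4]
enqueue(22): queue = [47, 4, 22]
enqueue(51): queue = [47, 4, 22, 51]
dequeue(): queue = [4, 22, 51]
dequeue(): queue = [22, 51]
enqueue(80): queue = [22, 51, 80]
enqueue(92): queue = [22, 51, 80, 92]
enqueue(63): queue = [22, 51, 80, 92, 63]
dequeue(): queue = [51, 80, 92, 63]

Answer: 51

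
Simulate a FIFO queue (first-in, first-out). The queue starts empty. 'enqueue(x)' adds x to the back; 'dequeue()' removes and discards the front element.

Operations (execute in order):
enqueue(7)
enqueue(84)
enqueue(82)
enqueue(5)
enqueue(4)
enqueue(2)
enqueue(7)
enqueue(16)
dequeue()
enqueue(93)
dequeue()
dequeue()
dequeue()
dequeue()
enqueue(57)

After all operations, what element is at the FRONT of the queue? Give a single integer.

enqueue(7): queue = [7]
enqueue(84): queue = [7, 84]
enqueue(82): queue = [7, 84, 82]
enqueue(5): queue = [7, 84, 82, 5]
enqueue(4): queue = [7, 84, 82, 5, 4]
enqueue(2): queue = [7, 84, 82, 5, 4, 2]
enqueue(7): queue = [7, 84, 82, 5, 4, 2, 7]
enqueue(16): queue = [7, 84, 82, 5, 4, 2, 7, 16]
dequeue(): queue = [84, 82, 5, 4, 2, 7, 16]
enqueue(93): queue = [84, 82, 5, 4, 2, 7, 16, 93]
dequeue(): queue = [82, 5, 4, 2, 7, 16, 93]
dequeue(): queue = [5, 4, 2, 7, 16, 93]
dequeue(): queue = [4, 2, 7, 16, 93]
dequeue(): queue = [2, 7, 16, 93]
enqueue(57): queue = [2, 7, 16, 93, 57]

Answer: 2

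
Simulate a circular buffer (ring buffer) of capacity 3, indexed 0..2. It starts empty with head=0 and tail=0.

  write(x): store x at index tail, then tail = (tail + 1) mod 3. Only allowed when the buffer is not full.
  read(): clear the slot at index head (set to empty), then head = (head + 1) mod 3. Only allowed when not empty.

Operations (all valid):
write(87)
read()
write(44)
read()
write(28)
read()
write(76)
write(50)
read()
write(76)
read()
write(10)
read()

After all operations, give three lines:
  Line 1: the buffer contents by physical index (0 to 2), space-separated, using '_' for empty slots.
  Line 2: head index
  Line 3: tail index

write(87): buf=[87 _ _], head=0, tail=1, size=1
read(): buf=[_ _ _], head=1, tail=1, size=0
write(44): buf=[_ 44 _], head=1, tail=2, size=1
read(): buf=[_ _ _], head=2, tail=2, size=0
write(28): buf=[_ _ 28], head=2, tail=0, size=1
read(): buf=[_ _ _], head=0, tail=0, size=0
write(76): buf=[76 _ _], head=0, tail=1, size=1
write(50): buf=[76 50 _], head=0, tail=2, size=2
read(): buf=[_ 50 _], head=1, tail=2, size=1
write(76): buf=[_ 50 76], head=1, tail=0, size=2
read(): buf=[_ _ 76], head=2, tail=0, size=1
write(10): buf=[10 _ 76], head=2, tail=1, size=2
read(): buf=[10 _ _], head=0, tail=1, size=1

Answer: 10 _ _
0
1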